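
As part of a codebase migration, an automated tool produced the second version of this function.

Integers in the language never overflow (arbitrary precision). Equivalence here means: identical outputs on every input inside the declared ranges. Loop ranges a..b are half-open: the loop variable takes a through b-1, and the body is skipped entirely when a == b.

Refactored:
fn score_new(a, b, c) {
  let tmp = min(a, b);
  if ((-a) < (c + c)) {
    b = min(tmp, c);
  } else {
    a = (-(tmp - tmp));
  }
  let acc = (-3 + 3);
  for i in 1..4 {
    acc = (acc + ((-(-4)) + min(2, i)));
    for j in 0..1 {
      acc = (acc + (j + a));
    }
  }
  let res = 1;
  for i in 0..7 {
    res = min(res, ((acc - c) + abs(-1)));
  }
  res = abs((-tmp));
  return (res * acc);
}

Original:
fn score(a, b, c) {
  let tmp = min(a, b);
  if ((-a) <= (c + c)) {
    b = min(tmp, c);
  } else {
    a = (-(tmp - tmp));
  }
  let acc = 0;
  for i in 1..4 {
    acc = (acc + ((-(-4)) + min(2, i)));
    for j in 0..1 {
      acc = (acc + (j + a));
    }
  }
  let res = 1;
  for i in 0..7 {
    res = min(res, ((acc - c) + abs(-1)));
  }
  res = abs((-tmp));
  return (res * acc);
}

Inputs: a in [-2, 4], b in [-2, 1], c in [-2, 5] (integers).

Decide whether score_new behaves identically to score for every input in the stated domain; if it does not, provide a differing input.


Try a=-2, b=-2, c=1.
score: tmp=-2, then ((-a) <= (c + c)) is true, then b=-2, then acc=0, then (i=1), then acc=5, then (j=0), then acc=3, then (i=2), then acc=9, then (j=0), then acc=7, then (i=3), then acc=13, then (j=0), then acc=11, then res=1, then (i=0), then res=1, then (i=1), then res=1, then (i=2), then res=1, then (i=3), then res=1, then (i=4), then res=1, then (i=5), then res=1, then (i=6), then res=1, then res=2, then returns 22
score_new: tmp=-2, then ((-a) < (c + c)) is false, then a=0, then acc=0, then (i=1), then acc=5, then (j=0), then acc=5, then (i=2), then acc=11, then (j=0), then acc=11, then (i=3), then acc=17, then (j=0), then acc=17, then res=1, then (i=0), then res=1, then (i=1), then res=1, then (i=2), then res=1, then (i=3), then res=1, then (i=4), then res=1, then (i=5), then res=1, then (i=6), then res=1, then res=2, then returns 34
22 and 34 differ, so these are not the same function on this domain.
verdict: not equivalent; witness: a=-2, b=-2, c=1


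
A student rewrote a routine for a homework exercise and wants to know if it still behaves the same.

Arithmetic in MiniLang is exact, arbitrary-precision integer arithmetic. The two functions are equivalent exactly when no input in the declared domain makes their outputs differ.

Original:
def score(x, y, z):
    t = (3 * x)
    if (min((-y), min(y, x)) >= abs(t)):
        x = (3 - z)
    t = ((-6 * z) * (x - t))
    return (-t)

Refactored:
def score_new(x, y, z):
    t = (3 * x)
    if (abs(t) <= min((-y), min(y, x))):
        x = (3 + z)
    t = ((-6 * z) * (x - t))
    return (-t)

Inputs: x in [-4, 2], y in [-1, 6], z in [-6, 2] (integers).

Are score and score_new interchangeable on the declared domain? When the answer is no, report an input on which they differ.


At x=0, y=0, z=-6: score gives -324, score_new gives 108.
verdict: not equivalent; witness: x=0, y=0, z=-6


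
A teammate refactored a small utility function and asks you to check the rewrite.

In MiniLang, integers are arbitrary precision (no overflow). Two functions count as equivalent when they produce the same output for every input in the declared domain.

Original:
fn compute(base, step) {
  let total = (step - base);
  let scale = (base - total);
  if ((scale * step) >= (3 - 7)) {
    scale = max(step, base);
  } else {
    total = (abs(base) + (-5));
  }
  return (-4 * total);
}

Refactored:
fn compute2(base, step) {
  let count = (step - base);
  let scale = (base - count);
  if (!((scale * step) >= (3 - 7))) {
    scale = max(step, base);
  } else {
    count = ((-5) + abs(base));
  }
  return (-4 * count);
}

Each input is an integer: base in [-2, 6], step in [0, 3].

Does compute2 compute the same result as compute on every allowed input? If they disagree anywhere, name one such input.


These are not equivalent — on base=-2, step=0 the outputs split (-8 vs 12).
compute: total = 2; scale = -4; ((scale * step) >= (3 - 7)) -> true; scale = 0; return -8
compute2: count = 2; scale = -4; (!((scale * step) >= (3 - 7))) -> false; count = -3; return 12
verdict: not equivalent; witness: base=-2, step=0


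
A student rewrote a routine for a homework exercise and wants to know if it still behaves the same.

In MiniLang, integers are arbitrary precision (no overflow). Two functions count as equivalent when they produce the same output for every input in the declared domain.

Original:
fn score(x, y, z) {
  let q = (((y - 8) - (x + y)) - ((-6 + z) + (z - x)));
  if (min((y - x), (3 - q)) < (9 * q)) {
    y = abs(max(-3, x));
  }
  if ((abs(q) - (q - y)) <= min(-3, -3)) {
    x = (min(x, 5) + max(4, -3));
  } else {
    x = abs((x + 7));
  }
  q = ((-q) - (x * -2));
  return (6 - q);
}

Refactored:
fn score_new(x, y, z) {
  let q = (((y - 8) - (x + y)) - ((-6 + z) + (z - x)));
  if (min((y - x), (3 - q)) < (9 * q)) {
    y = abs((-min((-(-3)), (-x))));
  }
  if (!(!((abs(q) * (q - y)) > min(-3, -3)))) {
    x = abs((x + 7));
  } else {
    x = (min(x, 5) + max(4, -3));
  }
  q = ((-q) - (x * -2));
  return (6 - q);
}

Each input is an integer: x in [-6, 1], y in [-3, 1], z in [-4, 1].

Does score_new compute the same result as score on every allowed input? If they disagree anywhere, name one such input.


On input x=-6, y=-3, z=-1, score returns 10 while score_new returns 4.
verdict: not equivalent; witness: x=-6, y=-3, z=-1


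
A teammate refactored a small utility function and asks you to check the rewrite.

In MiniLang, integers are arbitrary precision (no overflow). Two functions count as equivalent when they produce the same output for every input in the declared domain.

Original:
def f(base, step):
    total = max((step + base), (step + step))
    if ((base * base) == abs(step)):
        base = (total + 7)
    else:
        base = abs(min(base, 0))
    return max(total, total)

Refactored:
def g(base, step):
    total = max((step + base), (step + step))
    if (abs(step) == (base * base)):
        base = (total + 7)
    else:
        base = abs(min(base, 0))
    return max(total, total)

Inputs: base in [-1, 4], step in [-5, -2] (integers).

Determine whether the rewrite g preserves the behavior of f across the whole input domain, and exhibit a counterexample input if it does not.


Although same computation, different form, 24/24 inputs agree.
verdict: equivalent


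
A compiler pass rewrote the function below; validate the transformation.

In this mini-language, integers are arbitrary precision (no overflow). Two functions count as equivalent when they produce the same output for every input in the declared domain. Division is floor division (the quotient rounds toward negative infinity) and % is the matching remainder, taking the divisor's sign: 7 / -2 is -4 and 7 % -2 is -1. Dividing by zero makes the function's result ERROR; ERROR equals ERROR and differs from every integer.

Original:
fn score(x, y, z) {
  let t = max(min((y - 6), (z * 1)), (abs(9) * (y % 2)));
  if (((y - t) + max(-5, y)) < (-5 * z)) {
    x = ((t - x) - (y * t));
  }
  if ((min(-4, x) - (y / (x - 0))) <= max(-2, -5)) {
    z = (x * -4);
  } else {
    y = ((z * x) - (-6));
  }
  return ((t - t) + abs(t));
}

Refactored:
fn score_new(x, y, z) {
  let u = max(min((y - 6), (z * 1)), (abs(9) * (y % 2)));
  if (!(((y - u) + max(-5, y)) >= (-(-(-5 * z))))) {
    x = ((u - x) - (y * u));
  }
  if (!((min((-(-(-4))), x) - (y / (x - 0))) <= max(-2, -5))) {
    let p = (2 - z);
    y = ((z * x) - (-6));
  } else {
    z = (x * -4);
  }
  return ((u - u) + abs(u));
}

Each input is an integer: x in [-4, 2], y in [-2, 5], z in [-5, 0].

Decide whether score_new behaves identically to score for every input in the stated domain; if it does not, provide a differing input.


Changes here: comparison usage differs; also statement counts differ; also arithmetic usage differs; also constant usage differs; also local variable names differ; also boolean connective usage differs; the full 336-point sweep finds no disagreement.
verdict: equivalent


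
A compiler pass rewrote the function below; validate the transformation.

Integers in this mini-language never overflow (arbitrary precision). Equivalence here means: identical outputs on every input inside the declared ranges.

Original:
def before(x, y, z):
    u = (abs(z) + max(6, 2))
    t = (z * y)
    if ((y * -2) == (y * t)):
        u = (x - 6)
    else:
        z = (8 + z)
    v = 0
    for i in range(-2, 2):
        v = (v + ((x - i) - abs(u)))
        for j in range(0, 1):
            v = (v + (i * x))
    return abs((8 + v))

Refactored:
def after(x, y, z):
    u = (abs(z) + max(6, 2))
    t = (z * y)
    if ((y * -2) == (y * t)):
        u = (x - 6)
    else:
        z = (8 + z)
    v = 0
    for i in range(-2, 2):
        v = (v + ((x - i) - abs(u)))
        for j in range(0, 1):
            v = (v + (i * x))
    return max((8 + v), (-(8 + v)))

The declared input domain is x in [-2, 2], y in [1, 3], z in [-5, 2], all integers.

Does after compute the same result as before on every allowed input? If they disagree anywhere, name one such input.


Equivalent — the differences include arithmetic usage differs, constant usage differs, min/max/abs usage differs, yet no declared input distinguishes the two.
One worked example (x=1, y=3, z=1) — before: u := 7 | t := 3 | ((y * -2) == (y * t)): false | z := 9 | v := 0 | iter i=-2: | v := -4 | iter j=0: | v := -6 | iter i=-1: | v := -11 | iter j=0: | v := -12 | iter i=0: | v := -18 | iter j=0: | v := -18 | iter i=1: | v := -25 | iter j=0: | v := -24 | result 16; after: u := 7 | t := 3 | ((y * -2) == (y * t)): false | z := 9 | v := 0 | iter i=-2: | v := -4 | iter j=0: | v := -6 | iter i=-1: | v := -11 | iter j=0: | v := -12 | iter i=0: | v := -18 | iter j=0: | v := -18 | iter i=1: | v := -25 | iter j=0: | v := -24 | result 16; agreement on 16.
Sweeping the whole domain (120 inputs) finds no disagreement.
verdict: equivalent


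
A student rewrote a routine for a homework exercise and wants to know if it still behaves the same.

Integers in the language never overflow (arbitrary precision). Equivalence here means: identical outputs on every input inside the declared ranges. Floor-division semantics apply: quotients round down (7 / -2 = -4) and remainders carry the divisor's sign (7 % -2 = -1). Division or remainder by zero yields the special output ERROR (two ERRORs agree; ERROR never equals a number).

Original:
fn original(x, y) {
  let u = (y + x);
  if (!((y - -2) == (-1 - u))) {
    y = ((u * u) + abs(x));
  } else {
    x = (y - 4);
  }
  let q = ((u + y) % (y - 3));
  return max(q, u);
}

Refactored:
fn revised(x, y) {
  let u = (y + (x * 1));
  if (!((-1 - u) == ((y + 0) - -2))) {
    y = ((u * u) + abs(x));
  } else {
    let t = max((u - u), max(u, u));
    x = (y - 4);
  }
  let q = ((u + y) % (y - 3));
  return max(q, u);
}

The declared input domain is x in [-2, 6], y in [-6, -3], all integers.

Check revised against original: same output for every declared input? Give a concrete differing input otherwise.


This is a faithful refactor — arithmetic usage differs; also statement counts differ; also min/max/abs usage differs; also constant usage differs; also local variable names differ, but the computed results match everywhere.
Tracing x=-2, y=-6: original: u=-8, then (!((y - -2) == (-1 - u))) is true, then y=66, then q=58, then returns 58 | revised: u=-8, then (!((-1 - u) == ((y + 0) - -2))) is true, then y=66, then q=58, then returns 58 — matching result 58.
Checked all 36 inputs in the declared domain: the outputs agree on every one.
verdict: equivalent


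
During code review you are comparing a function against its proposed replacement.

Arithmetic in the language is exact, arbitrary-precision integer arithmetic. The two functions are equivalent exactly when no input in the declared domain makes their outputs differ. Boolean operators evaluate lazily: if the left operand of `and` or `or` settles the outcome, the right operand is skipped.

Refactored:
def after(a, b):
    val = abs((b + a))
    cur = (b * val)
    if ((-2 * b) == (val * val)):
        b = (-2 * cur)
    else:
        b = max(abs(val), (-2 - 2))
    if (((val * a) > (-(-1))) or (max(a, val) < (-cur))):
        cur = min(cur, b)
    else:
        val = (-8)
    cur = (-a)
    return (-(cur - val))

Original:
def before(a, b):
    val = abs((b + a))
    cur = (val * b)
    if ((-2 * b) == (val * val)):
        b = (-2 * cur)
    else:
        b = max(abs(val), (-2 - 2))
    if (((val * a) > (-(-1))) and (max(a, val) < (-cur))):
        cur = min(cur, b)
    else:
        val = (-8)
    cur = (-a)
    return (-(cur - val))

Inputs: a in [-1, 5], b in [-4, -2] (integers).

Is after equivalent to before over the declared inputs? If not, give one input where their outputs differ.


The rewrite breaks on a=-1, b=-4, where the results are -9 and 4.
before: val becomes 5; next cur becomes -20; next ((-2 * b) == (val * val)) evaluates to false; next b becomes 5; next (((val * a) > (-(-1))) and (max(a, val) < (-cur))) evaluates to false; next val becomes -8; next cur becomes 1; next final value -9
after: val becomes 5; next cur becomes -20; next ((-2 * b) == (val * val)) evaluates to false; next b becomes 5; next (((val * a) > (-(-1))) or (max(a, val) < (-cur))) evaluates to true; next cur becomes -20; next cur becomes 1; next final value 4
verdict: not equivalent; witness: a=-1, b=-4


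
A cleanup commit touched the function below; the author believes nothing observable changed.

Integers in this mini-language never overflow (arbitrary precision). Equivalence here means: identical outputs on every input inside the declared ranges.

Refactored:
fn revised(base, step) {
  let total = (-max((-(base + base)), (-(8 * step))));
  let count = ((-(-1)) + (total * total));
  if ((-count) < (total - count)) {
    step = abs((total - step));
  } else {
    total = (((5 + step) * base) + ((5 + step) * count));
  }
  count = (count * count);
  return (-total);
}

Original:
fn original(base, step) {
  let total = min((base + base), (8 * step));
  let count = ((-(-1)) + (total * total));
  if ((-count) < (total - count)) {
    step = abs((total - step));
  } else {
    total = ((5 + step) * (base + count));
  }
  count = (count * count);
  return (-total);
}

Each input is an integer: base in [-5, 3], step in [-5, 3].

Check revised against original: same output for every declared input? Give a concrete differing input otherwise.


The two are interchangeable: min/max/abs usage differs; and arithmetic usage differs; and constant usage differs, and every declared input agrees.
Tracing base=-2, step=0: original: total = -4; count = 17; ((-count) < (total - count)) -> false; total = 75; count = 289; return -75 | revised: total = -4; count = 17; ((-count) < (total - count)) -> false; total = 75; count = 289; return -75 — matching result -75.
Across all 81 domain points the two functions coincide.
verdict: equivalent


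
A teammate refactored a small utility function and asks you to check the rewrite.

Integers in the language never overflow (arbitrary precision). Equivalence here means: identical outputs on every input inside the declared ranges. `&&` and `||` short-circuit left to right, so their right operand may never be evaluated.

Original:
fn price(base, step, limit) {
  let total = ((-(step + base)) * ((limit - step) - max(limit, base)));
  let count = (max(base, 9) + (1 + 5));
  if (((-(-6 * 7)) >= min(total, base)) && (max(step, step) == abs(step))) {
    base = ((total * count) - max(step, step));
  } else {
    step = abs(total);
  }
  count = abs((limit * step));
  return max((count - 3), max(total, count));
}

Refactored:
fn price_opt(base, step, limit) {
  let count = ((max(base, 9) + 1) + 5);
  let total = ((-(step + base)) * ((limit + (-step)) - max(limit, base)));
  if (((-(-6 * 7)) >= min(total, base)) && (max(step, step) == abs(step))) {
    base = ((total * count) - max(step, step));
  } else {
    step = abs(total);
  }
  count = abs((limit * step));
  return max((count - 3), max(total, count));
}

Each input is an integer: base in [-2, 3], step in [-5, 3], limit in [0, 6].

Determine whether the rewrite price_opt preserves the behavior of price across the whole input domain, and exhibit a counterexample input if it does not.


Side by side, the visible changes include: arithmetic usage differs.
One worked example (base=-2, step=1, limit=3) — price: total=-1, then count=15, then (((-(-6 * 7)) >= min(total, base)) && (max(step, step) == abs(step))) is true, then base=-16, then count=3, then returns 3; price_opt: count=15, then total=-1, then (((-(-6 * 7)) >= min(total, base)) && (max(step, step) == abs(step))) is true, then base=-16, then count=3, then returns 3; agreement on 3.
Across all 378 domain points the two functions coincide.
verdict: equivalent


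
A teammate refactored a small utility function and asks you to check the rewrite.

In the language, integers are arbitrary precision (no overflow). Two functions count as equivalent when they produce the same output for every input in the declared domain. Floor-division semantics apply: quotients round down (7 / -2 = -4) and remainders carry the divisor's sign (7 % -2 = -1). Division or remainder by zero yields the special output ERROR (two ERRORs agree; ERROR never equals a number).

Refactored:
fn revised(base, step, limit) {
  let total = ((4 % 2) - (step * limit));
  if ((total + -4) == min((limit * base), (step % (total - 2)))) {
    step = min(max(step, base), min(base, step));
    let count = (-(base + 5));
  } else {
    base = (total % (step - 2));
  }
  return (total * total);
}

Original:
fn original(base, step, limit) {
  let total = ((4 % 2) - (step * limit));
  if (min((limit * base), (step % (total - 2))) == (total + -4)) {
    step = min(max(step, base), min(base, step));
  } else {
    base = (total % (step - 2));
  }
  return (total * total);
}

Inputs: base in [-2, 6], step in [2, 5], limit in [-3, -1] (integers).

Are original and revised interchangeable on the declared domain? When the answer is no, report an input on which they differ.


Behavior is preserved: although local variable names differ, statement counts differ, constant usage differs, arithmetic usage differs, the outputs never diverge.
As a probe, take base=0, step=2, limit=-2: original runs total = 4; (min((limit * base), (step % (total - 2))) == (total + -4)) -> true; step = 0; return 16; revised runs total = 4; ((total + -4) == min((limit * base), (step % (total - 2)))) -> true; step = 0; count = -5; return 16; both end at 16.
Every one of the 108 inputs gives matching results.
verdict: equivalent


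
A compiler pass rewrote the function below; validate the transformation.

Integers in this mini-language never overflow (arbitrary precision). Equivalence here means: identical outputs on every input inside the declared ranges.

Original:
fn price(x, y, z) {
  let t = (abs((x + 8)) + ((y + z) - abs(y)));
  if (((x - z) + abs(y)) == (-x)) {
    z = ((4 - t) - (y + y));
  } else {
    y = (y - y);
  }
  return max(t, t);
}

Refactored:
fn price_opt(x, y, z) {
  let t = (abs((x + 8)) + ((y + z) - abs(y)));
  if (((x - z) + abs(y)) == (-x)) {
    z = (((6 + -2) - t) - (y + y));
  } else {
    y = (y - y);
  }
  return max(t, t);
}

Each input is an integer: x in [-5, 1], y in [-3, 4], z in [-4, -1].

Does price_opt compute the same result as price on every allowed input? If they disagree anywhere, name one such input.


The two versions differ — the changes include constant usage differs, plus arithmetic usage differs.
One worked example (x=-4, y=0, z=-4) — price: t becomes 0; next (((x - z) + abs(y)) == (-x)) evaluates to false; next y becomes 0; next final value 0; price_opt: t becomes 0; next (((x - z) + abs(y)) == (-x)) evaluates to false; next y becomes 0; next final value 0; agreement on 0.
Every one of the 224 inputs gives matching results.
verdict: equivalent


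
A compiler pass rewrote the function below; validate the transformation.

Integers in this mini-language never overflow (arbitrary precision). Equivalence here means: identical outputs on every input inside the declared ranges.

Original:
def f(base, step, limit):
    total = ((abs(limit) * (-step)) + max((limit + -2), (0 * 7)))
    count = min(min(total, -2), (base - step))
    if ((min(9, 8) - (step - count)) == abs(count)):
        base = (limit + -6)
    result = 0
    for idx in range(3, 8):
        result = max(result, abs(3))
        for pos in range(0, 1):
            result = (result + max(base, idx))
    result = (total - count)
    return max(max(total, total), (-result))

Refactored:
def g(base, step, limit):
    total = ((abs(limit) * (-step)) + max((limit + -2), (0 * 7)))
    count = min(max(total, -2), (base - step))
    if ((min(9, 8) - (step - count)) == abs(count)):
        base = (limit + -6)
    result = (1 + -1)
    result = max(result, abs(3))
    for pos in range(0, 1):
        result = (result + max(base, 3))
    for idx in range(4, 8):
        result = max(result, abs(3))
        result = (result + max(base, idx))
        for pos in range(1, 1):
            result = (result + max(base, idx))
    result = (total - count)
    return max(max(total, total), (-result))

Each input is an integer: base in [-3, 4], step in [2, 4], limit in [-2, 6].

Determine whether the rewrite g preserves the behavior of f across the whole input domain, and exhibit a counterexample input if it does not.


Run the pair on base=-3, step=2, limit=4.
f: total=-6, then count=-6, then ((min(9, 8) - (step - count)) == abs(count)) is false, then result=0, then (idx=3), then result=3, then (pos=0), then result=6, then (idx=4), then result=6, then (pos=0), then result=10, then (idx=5), then result=10, then (pos=0), then result=15, then (idx=6), then result=15, then (pos=0), then result=21, then (idx=7), then result=21, then (pos=0), then result=28, then result=0, then returns 0
g: total=-6, then count=-5, then ((min(9, 8) - (step - count)) == abs(count)) is false, then result=0, then result=3, then (pos=0), then result=6, then (idx=4), then result=6, then result=10, then the loop over pos runs zero times, then (idx=5), then result=10, then result=15, then the loop over pos runs zero times, then (idx=6), then result=15, then result=21, then the loop over pos runs zero times, then (idx=7), then result=21, then result=28, then the loop over pos runs zero times, then result=-1, then returns 1
0 against 1: the behavior changed.
verdict: not equivalent; witness: base=-3, step=2, limit=4


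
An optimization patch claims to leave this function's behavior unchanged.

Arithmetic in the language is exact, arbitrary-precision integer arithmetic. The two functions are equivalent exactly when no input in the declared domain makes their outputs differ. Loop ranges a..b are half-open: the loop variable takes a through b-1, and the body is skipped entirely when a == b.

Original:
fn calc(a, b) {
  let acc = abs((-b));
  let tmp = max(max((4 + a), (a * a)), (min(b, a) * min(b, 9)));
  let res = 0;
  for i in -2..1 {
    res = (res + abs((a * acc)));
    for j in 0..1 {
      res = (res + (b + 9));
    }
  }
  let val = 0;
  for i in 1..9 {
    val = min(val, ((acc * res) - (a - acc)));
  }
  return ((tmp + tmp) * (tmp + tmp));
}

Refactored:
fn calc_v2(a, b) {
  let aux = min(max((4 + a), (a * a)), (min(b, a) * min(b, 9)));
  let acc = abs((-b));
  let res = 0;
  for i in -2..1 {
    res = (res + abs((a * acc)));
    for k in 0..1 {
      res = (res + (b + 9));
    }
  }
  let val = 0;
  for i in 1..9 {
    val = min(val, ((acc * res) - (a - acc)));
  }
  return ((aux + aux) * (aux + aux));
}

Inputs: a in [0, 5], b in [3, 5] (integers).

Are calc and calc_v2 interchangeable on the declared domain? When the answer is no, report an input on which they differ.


At a=0, b=3: calc gives 64, calc_v2 gives 0.
verdict: not equivalent; witness: a=0, b=3


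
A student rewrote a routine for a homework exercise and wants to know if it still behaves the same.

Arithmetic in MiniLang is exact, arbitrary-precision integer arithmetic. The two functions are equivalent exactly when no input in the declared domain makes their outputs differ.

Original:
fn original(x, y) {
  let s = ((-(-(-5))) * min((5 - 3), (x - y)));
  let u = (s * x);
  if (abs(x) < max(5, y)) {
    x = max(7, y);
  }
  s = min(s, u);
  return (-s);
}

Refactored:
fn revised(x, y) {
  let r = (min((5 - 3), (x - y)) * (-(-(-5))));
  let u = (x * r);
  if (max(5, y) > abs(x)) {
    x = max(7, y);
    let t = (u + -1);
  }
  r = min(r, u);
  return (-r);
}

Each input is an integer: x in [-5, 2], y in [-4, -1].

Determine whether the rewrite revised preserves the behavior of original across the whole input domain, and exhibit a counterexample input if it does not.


This is a faithful refactor — constant usage differs; statement counts differ; comparison usage differs; local variable names differ; arithmetic usage differs, but the computed results match everywhere.
Tracing x=-4, y=-2: original: s becomes 10; next u becomes -40; next (abs(x) < max(5, y)) evaluates to true; next x becomes 7; next s becomes -40; next final value 40 | revised: r becomes 10; next u becomes -40; next (max(5, y) > abs(x)) evaluates to true; next x becomes 7; next t becomes -41; next r becomes -40; next final value 40 — matching result 40.
Checked all 32 inputs in the declared domain: the outputs agree on every one.
verdict: equivalent


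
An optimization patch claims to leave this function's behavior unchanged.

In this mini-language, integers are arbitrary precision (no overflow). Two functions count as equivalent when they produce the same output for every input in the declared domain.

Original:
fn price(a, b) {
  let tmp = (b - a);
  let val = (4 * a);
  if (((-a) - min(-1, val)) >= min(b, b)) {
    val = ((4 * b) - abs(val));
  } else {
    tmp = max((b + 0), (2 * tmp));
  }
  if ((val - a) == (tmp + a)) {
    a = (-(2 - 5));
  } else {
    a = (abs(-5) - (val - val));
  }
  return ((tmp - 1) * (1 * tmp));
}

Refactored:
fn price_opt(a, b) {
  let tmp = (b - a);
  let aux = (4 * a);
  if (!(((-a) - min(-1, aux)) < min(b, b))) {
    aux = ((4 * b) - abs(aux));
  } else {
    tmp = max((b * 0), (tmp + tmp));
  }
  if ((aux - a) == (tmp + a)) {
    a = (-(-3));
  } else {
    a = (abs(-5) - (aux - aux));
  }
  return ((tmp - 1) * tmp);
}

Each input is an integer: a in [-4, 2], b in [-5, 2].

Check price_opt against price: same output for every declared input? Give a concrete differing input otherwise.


There is a counterexample at a=2, b=2: 2 on one side, 0 on the other.
price: tmp=0, then val=8, then (((-a) - min(-1, val)) >= min(b, b)) is false, then tmp=2, then ((val - a) == (tmp + a)) is false, then a=5, then returns 2
price_opt: tmp=0, then aux=8, then (!(((-a) - min(-1, aux)) < min(b, b))) is false, then tmp=0, then ((aux - a) == (tmp + a)) is false, then a=5, then returns 0
verdict: not equivalent; witness: a=2, b=2


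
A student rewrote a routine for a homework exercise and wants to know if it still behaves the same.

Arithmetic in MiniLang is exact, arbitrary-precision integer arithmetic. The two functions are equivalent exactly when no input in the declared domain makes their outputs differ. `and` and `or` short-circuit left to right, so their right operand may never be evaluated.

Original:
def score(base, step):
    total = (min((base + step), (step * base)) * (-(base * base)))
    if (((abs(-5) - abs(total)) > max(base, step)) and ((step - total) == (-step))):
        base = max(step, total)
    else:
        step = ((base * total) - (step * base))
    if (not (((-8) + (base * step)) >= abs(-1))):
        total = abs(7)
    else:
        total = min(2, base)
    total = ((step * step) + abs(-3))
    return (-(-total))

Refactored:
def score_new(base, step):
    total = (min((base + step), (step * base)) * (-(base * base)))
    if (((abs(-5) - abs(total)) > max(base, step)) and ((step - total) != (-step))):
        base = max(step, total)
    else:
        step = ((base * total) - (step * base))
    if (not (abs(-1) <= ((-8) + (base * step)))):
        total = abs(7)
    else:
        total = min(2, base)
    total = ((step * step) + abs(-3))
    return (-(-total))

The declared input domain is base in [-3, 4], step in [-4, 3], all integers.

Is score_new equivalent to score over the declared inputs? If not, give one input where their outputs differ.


The rewrite breaks on base=-1, step=-4, where the results are 84 and 19.
score: total=5, then (((abs(-5) - abs(total)) > max(base, step)) and ((step - total) == (-step))) is false, then step=-9, then (not (((-8) + (base * step)) >= abs(-1))) is false, then total=-1, then total=84, then returns 84
score_new: total=5, then (((abs(-5) - abs(total)) > max(base, step)) and ((step - total) != (-step))) is true, then base=5, then (not (abs(-1) <= ((-8) + (base * step)))) is true, then total=7, then total=19, then returns 19
verdict: not equivalent; witness: base=-1, step=-4


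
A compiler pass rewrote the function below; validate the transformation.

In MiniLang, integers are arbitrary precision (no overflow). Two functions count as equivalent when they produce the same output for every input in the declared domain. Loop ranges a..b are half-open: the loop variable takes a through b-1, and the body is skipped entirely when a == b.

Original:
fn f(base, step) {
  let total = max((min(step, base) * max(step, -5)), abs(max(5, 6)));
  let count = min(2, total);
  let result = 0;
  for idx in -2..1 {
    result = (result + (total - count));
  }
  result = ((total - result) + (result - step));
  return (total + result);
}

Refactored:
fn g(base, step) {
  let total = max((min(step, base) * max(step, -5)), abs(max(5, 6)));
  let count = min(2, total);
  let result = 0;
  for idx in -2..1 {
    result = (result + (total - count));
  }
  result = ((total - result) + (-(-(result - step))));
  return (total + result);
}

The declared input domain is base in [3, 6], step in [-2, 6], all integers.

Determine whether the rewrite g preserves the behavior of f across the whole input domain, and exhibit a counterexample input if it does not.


Comparing the listings, the differences include: same computation, different form.
Spot check at base=3, step=-2 — f: total = 6; count = 2; result = 0; [idx=-2]; result = 4; [idx=-1]; result = 8; [idx=0]; result = 12; result = 8; return 14. g: total = 6; count = 2; result = 0; [idx=-2]; result = 4; [idx=-1]; result = 8; [idx=0]; result = 12; result = 8; return 14. Both give 14.
An exhaustive pass over the 36 declared inputs shows identical outputs.
verdict: equivalent


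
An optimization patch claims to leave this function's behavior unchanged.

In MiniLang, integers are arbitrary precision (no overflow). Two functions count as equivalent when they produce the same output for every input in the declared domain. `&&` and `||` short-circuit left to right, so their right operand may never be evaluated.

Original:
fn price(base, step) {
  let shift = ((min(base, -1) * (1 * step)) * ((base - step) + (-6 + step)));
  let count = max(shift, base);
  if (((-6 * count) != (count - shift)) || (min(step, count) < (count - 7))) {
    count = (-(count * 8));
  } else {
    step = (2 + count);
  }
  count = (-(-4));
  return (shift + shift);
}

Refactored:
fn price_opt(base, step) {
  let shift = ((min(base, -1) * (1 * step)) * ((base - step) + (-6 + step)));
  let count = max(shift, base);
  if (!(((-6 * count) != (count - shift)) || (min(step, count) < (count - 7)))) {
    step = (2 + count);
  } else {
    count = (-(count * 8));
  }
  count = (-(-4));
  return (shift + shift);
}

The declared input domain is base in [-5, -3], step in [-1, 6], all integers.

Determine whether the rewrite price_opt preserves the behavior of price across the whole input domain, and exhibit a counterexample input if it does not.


Side by side, the visible changes include: boolean connective usage differs.
Tracing base=-3, step=-1: price: shift becomes -27; next count becomes -3; next (((-6 * count) != (count - shift)) || (min(step, count) < (count - 7))) evaluates to true; next count becomes 24; next count becomes 4; next final value -54 | price_opt: shift becomes -27; next count becomes -3; next (!(((-6 * count) != (count - shift)) || (min(step, count) < (count - 7)))) evaluates to false; next count becomes 24; next count becomes 4; next final value -54 — matching result -54.
Across all 24 domain points the two functions coincide.
verdict: equivalent


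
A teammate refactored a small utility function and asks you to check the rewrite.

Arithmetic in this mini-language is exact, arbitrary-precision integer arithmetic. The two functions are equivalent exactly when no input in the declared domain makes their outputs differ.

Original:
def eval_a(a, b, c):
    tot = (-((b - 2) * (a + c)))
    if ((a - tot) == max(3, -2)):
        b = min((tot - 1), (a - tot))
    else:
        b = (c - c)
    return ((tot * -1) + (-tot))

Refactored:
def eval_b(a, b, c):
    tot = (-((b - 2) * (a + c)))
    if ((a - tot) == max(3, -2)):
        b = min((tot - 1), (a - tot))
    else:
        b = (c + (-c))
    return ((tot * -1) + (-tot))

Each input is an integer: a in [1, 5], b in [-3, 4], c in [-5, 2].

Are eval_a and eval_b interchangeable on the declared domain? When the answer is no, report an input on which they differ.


The two are interchangeable: arithmetic usage differs, and every declared input agrees.
Tracing a=4, b=1, c=-5: eval_a: tot becomes -1; next ((a - tot) == max(3, -2)) evaluates to false; next b becomes 0; next final value 2 | eval_b: tot becomes -1; next ((a - tot) == max(3, -2)) evaluates to false; next b becomes 0; next final value 2 — matching result 2.
Checked all 320 inputs in the declared domain: the outputs agree on every one.
verdict: equivalent


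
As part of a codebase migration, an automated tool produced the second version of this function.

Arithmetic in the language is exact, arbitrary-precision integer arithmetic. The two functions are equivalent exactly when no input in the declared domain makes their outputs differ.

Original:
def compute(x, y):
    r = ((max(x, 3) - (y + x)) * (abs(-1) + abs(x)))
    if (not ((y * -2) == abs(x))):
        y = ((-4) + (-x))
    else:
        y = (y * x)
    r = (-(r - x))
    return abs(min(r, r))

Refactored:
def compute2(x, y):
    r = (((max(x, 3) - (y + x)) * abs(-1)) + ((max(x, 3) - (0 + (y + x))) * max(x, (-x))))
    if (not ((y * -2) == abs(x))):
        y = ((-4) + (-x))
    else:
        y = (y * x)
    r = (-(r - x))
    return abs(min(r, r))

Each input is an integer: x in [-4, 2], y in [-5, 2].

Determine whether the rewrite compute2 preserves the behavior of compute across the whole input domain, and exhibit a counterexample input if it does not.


Although constant usage differs, and arithmetic usage differs, and min/max/abs usage differs, 56/56 inputs agree.
verdict: equivalent


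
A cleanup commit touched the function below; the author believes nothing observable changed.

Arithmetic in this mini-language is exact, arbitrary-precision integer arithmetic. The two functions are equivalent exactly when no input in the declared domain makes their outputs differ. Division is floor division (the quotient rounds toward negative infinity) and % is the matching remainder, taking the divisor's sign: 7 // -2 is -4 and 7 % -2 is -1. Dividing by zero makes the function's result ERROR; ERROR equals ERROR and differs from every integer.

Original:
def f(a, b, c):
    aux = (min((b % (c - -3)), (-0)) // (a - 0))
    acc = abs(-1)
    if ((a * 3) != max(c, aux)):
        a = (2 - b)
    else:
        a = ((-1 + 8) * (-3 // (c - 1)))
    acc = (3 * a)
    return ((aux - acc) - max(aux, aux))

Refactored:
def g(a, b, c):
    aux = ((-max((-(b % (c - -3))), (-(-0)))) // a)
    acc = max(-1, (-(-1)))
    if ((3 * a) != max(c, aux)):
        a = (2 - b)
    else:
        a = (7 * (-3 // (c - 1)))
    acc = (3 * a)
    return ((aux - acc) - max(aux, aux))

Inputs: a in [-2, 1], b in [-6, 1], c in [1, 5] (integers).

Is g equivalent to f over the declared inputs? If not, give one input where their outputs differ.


This is a faithful refactor — arithmetic usage differs, min/max/abs usage differs, constant usage differs, but the computed results match everywhere.
Tracing a=-1, b=-6, c=3: f: aux = 0; acc = 1; ((a * 3) != max(c, aux)) -> true; a = 8; acc = 24; return -24 | g: aux = 0; acc = 1; ((3 * a) != max(c, aux)) -> true; a = 8; acc = 24; return -24 — matching result -24.
Checked all 160 inputs in the declared domain: the outputs agree on every one.
verdict: equivalent


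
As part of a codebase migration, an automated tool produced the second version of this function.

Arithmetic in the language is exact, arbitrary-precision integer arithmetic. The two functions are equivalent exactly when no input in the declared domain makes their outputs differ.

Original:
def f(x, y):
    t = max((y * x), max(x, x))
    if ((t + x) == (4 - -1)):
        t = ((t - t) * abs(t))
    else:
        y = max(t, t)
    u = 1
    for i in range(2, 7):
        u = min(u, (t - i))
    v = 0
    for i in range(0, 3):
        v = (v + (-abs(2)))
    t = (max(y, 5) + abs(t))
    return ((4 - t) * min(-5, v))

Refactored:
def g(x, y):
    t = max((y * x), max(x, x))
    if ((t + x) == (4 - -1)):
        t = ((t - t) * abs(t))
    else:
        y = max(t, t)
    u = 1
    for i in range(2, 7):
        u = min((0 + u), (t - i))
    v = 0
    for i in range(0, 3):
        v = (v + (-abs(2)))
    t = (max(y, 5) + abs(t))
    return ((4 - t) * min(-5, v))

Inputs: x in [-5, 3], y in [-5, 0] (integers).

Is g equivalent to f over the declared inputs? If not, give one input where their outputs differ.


Reading the diff, among the changes: arithmetic usage differs, constant usage differs.
One worked example (x=2, y=-3) — f: t becomes 2; next ((t + x) == (4 - -1)) evaluates to false; next y becomes 2; next u becomes 1; next at i=2:; next u becomes 0; next at i=3:; next u becomes -1; next at i=4:; next u becomes -2; next at i=5:; next u becomes -3; next at i=6:; next u becomes -4; next v becomes 0; next at i=0:; next v becomes -2; next at i=1:; next v becomes -4; next at i=2:; next v becomes -6; next t becomes 7; next final value 18; g: t becomes 2; next ((t + x) == (4 - -1)) evaluates to false; next y becomes 2; next u becomes 1; next at i=2:; next u becomes 0; next at i=3:; next u becomes -1; next at i=4:; next u becomes -2; next at i=5:; next u becomes -3; next at i=6:; next u becomes -4; next v becomes 0; next at i=0:; next v becomes -2; next at i=1:; next v becomes -4; next at i=2:; next v becomes -6; next t becomes 7; next final value 18; agreement on 18.
Sweeping the whole domain (54 inputs) finds no disagreement.
verdict: equivalent


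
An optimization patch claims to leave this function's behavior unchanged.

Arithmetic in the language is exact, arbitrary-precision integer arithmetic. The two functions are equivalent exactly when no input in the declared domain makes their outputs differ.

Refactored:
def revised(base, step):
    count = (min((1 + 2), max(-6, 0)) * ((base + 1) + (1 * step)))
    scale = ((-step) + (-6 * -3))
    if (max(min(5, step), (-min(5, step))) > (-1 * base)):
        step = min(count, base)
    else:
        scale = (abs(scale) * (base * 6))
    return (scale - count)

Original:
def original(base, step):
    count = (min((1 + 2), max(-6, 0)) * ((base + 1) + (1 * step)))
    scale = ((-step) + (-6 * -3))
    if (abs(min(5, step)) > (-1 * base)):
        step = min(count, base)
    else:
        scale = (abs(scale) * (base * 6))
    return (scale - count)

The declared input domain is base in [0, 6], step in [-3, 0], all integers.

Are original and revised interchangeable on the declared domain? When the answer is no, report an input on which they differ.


Comparing the listings, the differences include: constant usage differs, and min/max/abs usage differs.
Spot check at base=5, step=-1 — original: count = 0; scale = 19; (abs(min(5, step)) > (-1 * base)) -> true; step = 0; return 19. revised: count = 0; scale = 19; (max(min(5, step), (-min(5, step))) > (-1 * base)) -> true; step = 0; return 19. Both give 19.
An exhaustive pass over the 28 declared inputs shows identical outputs.
verdict: equivalent
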